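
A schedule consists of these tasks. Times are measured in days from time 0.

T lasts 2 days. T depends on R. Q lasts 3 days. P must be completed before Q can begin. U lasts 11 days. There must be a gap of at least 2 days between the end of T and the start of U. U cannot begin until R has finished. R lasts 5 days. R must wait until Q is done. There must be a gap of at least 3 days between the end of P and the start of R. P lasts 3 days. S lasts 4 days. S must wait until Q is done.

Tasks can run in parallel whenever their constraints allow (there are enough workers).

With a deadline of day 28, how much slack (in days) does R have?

2

P has no prerequisites, so it starts at day 0 and finishes at day 3.
Q cannot begin until P (finishes day 3). It runs from day 3 to 3 + 3 = day 6.
For R: Q (finishes day 6); P (finishes day 3, plus 3-day gap → day 6). Taking the maximum gives a start of day 6, and it finishes at 6 + 5 = day 11.

Working backward from the deadline:
U has no dependents, so it just needs to finish by day 28. Starting by 28 − 11 = day 17 achieves that.
Since U (must start by day 17, minus 2-day gap → day 15) depends on it, T must finish by day 15. Backing off its 2-day duration gives a latest start of day 13.
R has several dependents: T (must start by day 13); U (must start by day 17). The earliest of those limits is day 13, so R must start by 13 − 5 = day 8.
So R can start as early as day 6 and as late as day 8, giving 8 − 6 = 2 days of slack.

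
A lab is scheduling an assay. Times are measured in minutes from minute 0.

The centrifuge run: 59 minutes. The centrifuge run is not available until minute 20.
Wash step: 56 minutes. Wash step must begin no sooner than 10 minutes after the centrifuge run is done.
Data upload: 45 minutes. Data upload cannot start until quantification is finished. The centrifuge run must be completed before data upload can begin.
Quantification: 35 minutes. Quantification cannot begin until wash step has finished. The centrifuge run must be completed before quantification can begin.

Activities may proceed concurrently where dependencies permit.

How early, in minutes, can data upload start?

After its own release at minute 20, the centrifuge run can start at minute 20 and finishes at minute 79.
Wash step cannot begin until the centrifuge run (finishes minute 79, plus 10-minute gap → minute 89). It runs from minute 89 to 89 + 56 = minute 145.
Quantification has to wait for wash step (finishes minute 145); the centrifuge run (finishes minute 79). The latest of these is minute 145, so quantification runs minute 145 to 145 + 35 = minute 180.
Data upload waits on quantification (finishes minute 180); the centrifuge run (finishes minute 79). The latest of these is minute 180, which is the earliest data upload can start.

180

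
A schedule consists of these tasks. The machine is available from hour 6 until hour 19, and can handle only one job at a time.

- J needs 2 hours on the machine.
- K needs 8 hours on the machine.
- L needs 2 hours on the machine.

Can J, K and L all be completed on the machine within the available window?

Yes

The machine window is 19 − 6 = 13 hours.
Running back to back, the jobs need 2 + 8 + 2 = 12 hours on the machine.
Since 12 ≤ 13, they fit within the window.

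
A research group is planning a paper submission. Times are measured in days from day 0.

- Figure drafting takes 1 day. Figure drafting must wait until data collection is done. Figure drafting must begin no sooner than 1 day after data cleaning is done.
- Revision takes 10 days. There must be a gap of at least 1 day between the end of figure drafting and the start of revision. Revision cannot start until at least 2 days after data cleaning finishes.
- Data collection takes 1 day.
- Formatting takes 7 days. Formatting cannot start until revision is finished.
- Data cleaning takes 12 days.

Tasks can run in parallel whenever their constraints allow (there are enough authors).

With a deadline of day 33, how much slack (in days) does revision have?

Nothing blocks data cleaning, so it runs from day 0 to day 12.
Data collection can start immediately at day 0; it finishes at day 1.
For figure drafting: data collection (finishes day 1); data cleaning (finishes day 12, plus 1-day gap → day 13). Taking the maximum gives a start of day 13, and it finishes at 13 + 1 = day 14.
Revision cannot start until figure drafting (finishes day 14, plus 1-day gap → day 15); data cleaning (finishes day 12, plus 2-day gap → day 14). The controlling bound is day 15, so revision finishes at 15 + 10 = day 25.

Working backward from the deadline:
Nothing follows formatting; the deadline of day 33 is its only limit. It must start by 33 − 7 = day 26.
Revision feeds into formatting (must start by day 26); so revision must finish by day 26 and therefore start by day 16.
So revision can start as early as day 15 and as late as day 16, giving 16 − 15 = 1 day of slack.

1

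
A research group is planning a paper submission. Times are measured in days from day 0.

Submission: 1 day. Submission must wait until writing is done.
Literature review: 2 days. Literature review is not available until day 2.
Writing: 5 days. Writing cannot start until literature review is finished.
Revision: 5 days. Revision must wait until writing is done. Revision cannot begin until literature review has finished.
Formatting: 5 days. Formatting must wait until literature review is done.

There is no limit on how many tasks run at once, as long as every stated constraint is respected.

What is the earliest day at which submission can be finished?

10

After its own release at day 2, literature review can start at day 2 and finishes at day 4.
Writing cannot begin until literature review (finishes day 4). It runs from day 4 to 4 + 5 = day 9.
Submission cannot begin until writing (finishes day 9). It runs from day 9 to 9 + 1 = day 10.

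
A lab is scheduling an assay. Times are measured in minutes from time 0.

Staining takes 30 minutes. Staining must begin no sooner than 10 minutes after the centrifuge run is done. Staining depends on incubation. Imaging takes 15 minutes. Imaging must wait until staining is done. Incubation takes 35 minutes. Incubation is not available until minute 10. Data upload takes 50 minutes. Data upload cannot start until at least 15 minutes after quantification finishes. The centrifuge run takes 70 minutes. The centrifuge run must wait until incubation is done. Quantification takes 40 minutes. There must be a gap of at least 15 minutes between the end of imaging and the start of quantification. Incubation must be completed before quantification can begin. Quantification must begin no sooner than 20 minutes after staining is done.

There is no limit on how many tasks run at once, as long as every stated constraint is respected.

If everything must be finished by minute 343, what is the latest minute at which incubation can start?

Data upload must finish by minute 343; it takes 50 minutes, so it must start by 343 − 50 = minute 293.
Since data upload (must start by minute 293, minus 15-minute gap → minute 278) depends on it, quantification must finish by minute 278. Backing off its 40-minute duration gives a latest start of minute 238.
Imaging must finish before quantification (must start by minute 238, minus 15-minute gap → minute 223). With a 15-minute duration, imaging must start by 223 − 15 = minute 208.
Staining must finish in time for imaging (must start by minute 208); quantification (must start by minute 238, minus 20-minute gap → minute 218). The tightest is minute 208, so staining must start by 208 − 30 = minute 178.
Since staining (must start by minute 178, minus 10-minute gap → minute 168) depends on it, the centrifuge run must finish by minute 168. Backing off its 70-minute duration gives a latest start of minute 98.
Incubation feeds the centrifuge run (must start by minute 98); staining (must start by minute 178); quantification (must start by minute 238). Taking the minimum, incubation must finish by minute 98 and start by 98 − 35 = minute 63.

63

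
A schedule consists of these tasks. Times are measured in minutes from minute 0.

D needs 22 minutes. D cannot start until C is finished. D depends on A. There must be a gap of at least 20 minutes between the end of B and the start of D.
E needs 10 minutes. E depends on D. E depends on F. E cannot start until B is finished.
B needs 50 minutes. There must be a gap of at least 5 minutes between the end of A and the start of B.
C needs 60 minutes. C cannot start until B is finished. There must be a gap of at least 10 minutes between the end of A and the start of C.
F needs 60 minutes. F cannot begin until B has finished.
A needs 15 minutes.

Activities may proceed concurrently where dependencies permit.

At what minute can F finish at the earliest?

130

Nothing blocks A, so it runs from minute 0 to minute 15.
B cannot begin until A (finishes minute 15, plus 5-minute gap → minute 20). It runs from minute 20 to 20 + 50 = minute 70.
F cannot begin until B (finishes minute 70). It runs from minute 70 to 70 + 60 = minute 130.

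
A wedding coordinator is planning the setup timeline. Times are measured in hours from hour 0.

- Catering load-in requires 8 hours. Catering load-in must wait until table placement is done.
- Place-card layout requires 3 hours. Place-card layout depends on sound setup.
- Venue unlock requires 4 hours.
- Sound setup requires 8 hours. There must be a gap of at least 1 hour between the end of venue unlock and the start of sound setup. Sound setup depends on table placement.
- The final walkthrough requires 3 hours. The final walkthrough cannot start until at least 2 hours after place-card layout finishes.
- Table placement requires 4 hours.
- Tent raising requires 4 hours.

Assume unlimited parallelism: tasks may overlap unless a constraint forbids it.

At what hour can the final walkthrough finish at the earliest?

Table placement has no prerequisites, so it starts at hour 0 and finishes at hour 4.
Nothing blocks venue unlock, so it runs from hour 0 to hour 4.
Sound setup cannot start until venue unlock (finishes hour 4, plus 1-hour gap → hour 5); table placement (finishes hour 4). The controlling bound is hour 5, so sound setup finishes at 5 + 8 = hour 13.
After sound setup (finishes hour 13), place-card layout can start at hour 13 and finishes at hour 16.
The final walkthrough waits on place-card layout (finishes hour 16, plus 2-hour gap → hour 18), so it starts at hour 18 and finishes at 18 + 3 = hour 21.

21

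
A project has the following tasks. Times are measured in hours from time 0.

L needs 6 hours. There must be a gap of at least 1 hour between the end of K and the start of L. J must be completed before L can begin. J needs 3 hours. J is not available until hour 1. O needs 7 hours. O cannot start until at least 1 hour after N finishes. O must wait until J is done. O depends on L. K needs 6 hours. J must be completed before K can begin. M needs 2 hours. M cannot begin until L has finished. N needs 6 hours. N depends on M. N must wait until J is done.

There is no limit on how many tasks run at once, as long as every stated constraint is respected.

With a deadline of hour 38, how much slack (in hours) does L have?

After its own release at hour 1, J can start at hour 1 and finishes at hour 4.
K cannot begin until J (finishes hour 4). It runs from hour 4 to 4 + 6 = hour 10.
L cannot start until K (finishes hour 10, plus 1-hour gap → hour 11); J (finishes hour 4). The controlling bound is hour 11, so L finishes at 11 + 6 = hour 17.

Working backward from the deadline:
Nothing follows O; the deadline of hour 38 is its only limit. It must start by 38 − 7 = hour 31.
N must finish before O (must start by hour 31, minus 1-hour gap → hour 30). With a 6-hour duration, N must start by 30 − 6 = hour 24.
M feeds into N (must start by hour 24); so M must finish by hour 24 and therefore start by hour 22.
L must finish in time for M (must start by hour 22); O (must start by hour 31). The tightest is hour 22, so L must start by 22 − 6 = hour 16.
So L can start as early as hour 11 and as late as hour 16, giving 16 − 11 = 5 hours of slack.

5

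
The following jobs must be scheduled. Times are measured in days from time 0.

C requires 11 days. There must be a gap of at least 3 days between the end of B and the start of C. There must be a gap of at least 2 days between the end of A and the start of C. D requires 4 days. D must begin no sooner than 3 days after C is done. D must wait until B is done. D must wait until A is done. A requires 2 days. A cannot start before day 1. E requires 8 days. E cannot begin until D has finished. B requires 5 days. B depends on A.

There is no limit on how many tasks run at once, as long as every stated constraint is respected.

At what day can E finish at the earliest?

37

A cannot begin until its own release at day 1. It runs from day 1 to 1 + 2 = day 3.
B cannot begin until A (finishes day 3). It runs from day 3 to 3 + 5 = day 8.
C cannot start until B (finishes day 8, plus 3-day gap → day 11); A (finishes day 3, plus 2-day gap → day 5). The controlling bound is day 11, so C finishes at 11 + 11 = day 22.
D has to wait for C (finishes day 22, plus 3-day gap → day 25); B (finishes day 8); A (finishes day 3). The latest of these is day 25, so D runs day 25 to 25 + 4 = day 29.
After D (finishes day 29), E can start at day 29 and finishes at day 37.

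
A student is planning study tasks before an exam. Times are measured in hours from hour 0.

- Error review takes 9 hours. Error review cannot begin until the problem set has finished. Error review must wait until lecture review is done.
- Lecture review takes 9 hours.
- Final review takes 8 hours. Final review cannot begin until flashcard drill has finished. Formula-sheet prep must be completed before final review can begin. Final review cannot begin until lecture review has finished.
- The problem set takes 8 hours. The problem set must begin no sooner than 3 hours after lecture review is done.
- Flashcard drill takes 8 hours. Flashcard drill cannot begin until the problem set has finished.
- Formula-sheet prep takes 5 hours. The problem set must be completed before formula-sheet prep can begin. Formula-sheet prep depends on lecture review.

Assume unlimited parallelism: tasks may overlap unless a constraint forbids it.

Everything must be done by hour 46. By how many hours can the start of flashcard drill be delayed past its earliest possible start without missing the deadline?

Nothing blocks lecture review, so it runs from hour 0 to hour 9.
After lecture review (finishes hour 9, plus 3-hour gap → hour 12), the problem set can start at hour 12 and finishes at hour 20.
Flashcard drill cannot begin until the problem set (finishes hour 20). It runs from hour 20 to 20 + 8 = hour 28.

Working backward from the deadline:
To finish by hour 46, final review (duration 8) must start no later than hour 38.
Since final review (must start by hour 38) depends on it, flashcard drill must finish by hour 38. Backing off its 8-hour duration gives a latest start of hour 30.
So flashcard drill can start as early as hour 20 and as late as hour 30, giving 30 − 20 = 10 hours of slack.

10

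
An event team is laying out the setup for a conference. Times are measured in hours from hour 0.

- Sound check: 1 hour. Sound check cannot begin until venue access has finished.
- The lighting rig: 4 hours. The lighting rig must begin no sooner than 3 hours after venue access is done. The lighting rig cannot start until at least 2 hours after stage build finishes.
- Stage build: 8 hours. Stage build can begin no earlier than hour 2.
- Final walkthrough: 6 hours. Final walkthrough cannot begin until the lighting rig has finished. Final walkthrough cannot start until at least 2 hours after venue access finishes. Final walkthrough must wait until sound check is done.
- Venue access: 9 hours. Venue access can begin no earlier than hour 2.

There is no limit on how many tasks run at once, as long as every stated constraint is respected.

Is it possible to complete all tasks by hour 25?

Yes

Stage build waits on its own release at hour 2, so it starts at hour 2 and finishes at 2 + 8 = hour 10.
Venue access waits on its own release at hour 2, so it starts at hour 2 and finishes at 2 + 9 = hour 11.
Sound check cannot begin until venue access (finishes hour 11). It runs from hour 11 to 11 + 1 = hour 12.
For the lighting rig: venue access (finishes hour 11, plus 3-hour gap → hour 14); stage build (finishes hour 10, plus 2-hour gap → hour 12). Taking the maximum gives a start of hour 14, and it finishes at 14 + 4 = hour 18.
Final walkthrough needs all of the lighting rig (finishes hour 18); venue access (finishes hour 11, plus 2-hour gap → hour 13); sound check (finishes hour 12). That puts its earliest start at hour 18; it finishes at 18 + 6 = hour 24.
Every task is finished by hour 24, which is no later than the deadline of 25, so the schedule is feasible.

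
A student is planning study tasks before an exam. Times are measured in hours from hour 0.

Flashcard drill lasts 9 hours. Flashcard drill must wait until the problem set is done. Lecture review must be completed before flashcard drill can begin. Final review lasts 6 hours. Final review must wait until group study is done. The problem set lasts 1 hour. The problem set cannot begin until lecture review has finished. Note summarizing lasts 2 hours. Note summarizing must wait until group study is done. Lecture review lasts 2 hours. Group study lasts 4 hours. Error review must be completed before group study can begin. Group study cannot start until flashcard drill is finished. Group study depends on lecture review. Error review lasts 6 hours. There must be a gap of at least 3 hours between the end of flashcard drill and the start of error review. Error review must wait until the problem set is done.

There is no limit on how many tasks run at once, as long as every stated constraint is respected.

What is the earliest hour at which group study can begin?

21

Lecture review can start immediately at hour 0; it finishes at hour 2.
The problem set waits on lecture review (finishes hour 2), so it starts at hour 2 and finishes at 2 + 1 = hour 3.
Flashcard drill cannot start until the problem set (finishes hour 3); lecture review (finishes hour 2). The controlling bound is hour 3, so flashcard drill finishes at 3 + 9 = hour 12.
Error review cannot start until flashcard drill (finishes hour 12, plus 3-hour gap → hour 15); the problem set (finishes hour 3). The controlling bound is hour 15, so error review finishes at 15 + 6 = hour 21.
Group study waits on error review (finishes hour 21); flashcard drill (finishes hour 12); lecture review (finishes hour 2). The latest of these is hour 21, which is the earliest group study can start.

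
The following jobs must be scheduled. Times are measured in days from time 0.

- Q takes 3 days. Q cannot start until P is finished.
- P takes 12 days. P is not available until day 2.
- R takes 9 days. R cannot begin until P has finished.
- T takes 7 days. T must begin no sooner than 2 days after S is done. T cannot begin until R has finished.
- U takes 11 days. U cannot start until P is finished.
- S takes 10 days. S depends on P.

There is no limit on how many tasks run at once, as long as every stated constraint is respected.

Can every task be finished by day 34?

Yes

P waits on its own release at day 2, so it starts at day 2 and finishes at 2 + 12 = day 14.
After P (finishes day 14), U can start at day 14 and finishes at day 25.
S cannot begin until P (finishes day 14). It runs from day 14 to 14 + 10 = day 24.
R waits on P (finishes day 14), so it starts at day 14 and finishes at 14 + 9 = day 23.
T cannot start until S (finishes day 24, plus 2-day gap → day 26); R (finishes day 23). The controlling bound is day 26, so T finishes at 26 + 7 = day 33.
Q waits on P (finishes day 14), so it starts at day 14 and finishes at 14 + 3 = day 17.
Every task is finished by day 33, which is no later than the deadline of 34, so the schedule is feasible.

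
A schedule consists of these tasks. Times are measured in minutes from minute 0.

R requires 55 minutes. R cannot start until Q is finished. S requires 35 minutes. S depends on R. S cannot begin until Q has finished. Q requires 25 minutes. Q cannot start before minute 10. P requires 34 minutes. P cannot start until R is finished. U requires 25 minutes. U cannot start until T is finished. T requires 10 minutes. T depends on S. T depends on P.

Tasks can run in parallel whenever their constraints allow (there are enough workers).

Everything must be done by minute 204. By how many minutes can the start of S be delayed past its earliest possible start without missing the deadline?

After its own release at minute 10, Q can start at minute 10 and finishes at minute 35.
R cannot begin until Q (finishes minute 35). It runs from minute 35 to 35 + 55 = minute 90.
S has to wait for R (finishes minute 90); Q (finishes minute 35). The latest of these is minute 90, so S runs minute 90 to 90 + 35 = minute 125.

Working backward from the deadline:
U must finish by minute 204; it takes 25 minutes, so it must start by 204 − 25 = minute 179.
T has to be done before U (must start by minute 179). That means finishing by minute 179, i.e. starting by 179 − 10 = minute 169.
S must finish before T (must start by minute 169). With a 35-minute duration, S must start by 169 − 35 = minute 134.
So S can start as early as minute 90 and as late as minute 134, giving 134 − 90 = 44 minutes of slack.

44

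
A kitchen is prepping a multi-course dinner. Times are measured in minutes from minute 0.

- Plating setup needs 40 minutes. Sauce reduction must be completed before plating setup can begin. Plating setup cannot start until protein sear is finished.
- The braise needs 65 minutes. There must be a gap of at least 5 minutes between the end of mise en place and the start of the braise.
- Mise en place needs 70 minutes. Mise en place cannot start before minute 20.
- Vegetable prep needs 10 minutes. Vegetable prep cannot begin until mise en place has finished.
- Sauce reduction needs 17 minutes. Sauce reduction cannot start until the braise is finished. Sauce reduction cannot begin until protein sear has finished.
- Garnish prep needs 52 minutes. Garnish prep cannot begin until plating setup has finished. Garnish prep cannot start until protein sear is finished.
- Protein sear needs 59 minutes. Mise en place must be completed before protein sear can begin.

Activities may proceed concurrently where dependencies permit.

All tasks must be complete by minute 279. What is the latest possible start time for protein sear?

To finish by minute 279, garnish prep (duration 52) must start no later than minute 227.
Plating setup feeds into garnish prep (must start by minute 227); so plating setup must finish by minute 227 and therefore start by minute 187.
Sauce reduction must finish before plating setup (must start by minute 187). With a 17-minute duration, sauce reduction must start by 187 − 17 = minute 170.
Protein sear must finish in time for sauce reduction (must start by minute 170); plating setup (must start by minute 187); garnish prep (must start by minute 227). The tightest is minute 170, so protein sear must start by 170 − 59 = minute 111.

111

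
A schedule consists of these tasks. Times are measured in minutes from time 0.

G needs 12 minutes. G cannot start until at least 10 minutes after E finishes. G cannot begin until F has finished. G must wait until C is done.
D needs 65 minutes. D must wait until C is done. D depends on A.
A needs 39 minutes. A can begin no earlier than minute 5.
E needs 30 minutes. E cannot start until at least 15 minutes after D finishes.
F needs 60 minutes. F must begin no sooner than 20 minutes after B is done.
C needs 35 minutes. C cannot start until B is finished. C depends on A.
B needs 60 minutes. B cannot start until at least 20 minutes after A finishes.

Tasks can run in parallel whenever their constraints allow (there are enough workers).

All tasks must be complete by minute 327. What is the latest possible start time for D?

G has no dependents, so it just needs to finish by minute 327. Starting by 327 − 12 = minute 315 achieves that.
E has to be done before G (must start by minute 315, minus 10-minute gap → minute 305). That means finishing by minute 305, i.e. starting by 305 − 30 = minute 275.
D has to be done before E (must start by minute 275, minus 15-minute gap → minute 260). That means finishing by minute 260, i.e. starting by 260 − 65 = minute 195.

195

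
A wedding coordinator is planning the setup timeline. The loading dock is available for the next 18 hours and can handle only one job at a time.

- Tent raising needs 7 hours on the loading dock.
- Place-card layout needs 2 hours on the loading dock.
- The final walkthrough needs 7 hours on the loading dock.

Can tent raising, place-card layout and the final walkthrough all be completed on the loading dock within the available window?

Running back to back, the jobs need 7 + 2 + 7 = 16 hours on the loading dock.
Since 16 ≤ 18, they fit within the window.

Yes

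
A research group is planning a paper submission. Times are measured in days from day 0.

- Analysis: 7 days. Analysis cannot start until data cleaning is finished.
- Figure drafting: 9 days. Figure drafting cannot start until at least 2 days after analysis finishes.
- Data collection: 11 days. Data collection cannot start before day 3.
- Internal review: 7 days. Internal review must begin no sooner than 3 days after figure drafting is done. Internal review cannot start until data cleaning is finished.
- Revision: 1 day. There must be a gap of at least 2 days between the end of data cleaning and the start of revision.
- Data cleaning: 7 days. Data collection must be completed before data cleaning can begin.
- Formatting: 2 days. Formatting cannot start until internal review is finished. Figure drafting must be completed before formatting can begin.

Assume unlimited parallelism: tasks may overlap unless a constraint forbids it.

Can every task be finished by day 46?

Data collection cannot begin until its own release at day 3. It runs from day 3 to 3 + 11 = day 14.
After data collection (finishes day 14), data cleaning can start at day 14 and finishes at day 21.
Revision waits on data cleaning (finishes day 21, plus 2-day gap → day 23), so it starts at day 23 and finishes at 23 + 1 = day 24.
After data cleaning (finishes day 21), analysis can start at day 21 and finishes at day 28.
Figure drafting waits on analysis (finishes day 28, plus 2-day gap → day 30), so it starts at day 30 and finishes at 30 + 9 = day 39.
Internal review needs all of figure drafting (finishes day 39, plus 3-day gap → day 42); data cleaning (finishes day 21). That puts its earliest start at day 42; it finishes at 42 + 7 = day 49.
For formatting: internal review (finishes day 49); figure drafting (finishes day 39). Taking the maximum gives a start of day 49, and it finishes at 49 + 2 = day 51.
The earliest everything can be done is day 51, which is after the deadline of 46, so it is not possible.

No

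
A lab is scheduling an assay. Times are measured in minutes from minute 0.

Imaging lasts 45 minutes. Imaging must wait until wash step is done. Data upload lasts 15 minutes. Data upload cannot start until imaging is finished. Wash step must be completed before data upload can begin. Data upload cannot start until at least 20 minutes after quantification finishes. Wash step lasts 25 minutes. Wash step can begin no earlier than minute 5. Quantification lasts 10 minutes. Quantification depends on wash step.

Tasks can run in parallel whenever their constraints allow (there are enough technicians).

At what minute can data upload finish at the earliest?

90

Wash step waits on its own release at minute 5, so it starts at minute 5 and finishes at 5 + 25 = minute 30.
After wash step (finishes minute 30), quantification can start at minute 30 and finishes at minute 40.
Imaging waits on wash step (finishes minute 30), so it starts at minute 30 and finishes at 30 + 45 = minute 75.
Data upload needs all of imaging (finishes minute 75); wash step (finishes minute 30); quantification (finishes minute 40, plus 20-minute gap → minute 60). That puts its earliest start at minute 75; it finishes at 75 + 15 = minute 90.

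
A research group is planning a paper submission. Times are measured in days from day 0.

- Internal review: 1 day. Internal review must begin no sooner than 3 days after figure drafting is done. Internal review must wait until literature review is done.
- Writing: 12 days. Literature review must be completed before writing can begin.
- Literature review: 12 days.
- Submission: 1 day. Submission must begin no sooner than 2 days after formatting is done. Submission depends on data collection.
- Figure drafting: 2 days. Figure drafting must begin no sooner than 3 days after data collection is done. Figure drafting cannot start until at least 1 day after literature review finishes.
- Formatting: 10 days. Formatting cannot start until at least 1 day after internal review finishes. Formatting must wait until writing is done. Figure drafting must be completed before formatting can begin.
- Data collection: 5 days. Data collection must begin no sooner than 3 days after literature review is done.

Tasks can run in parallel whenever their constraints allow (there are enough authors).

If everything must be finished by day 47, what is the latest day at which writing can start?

Submission must finish by day 47; it takes 1 day, so it must start by 47 − 1 = day 46.
Formatting has to be done before submission (must start by day 46, minus 2-day gap → day 44). That means finishing by day 44, i.e. starting by 44 − 10 = day 34.
Since formatting (must start by day 34) depends on it, writing must finish by day 34. Backing off its 12-day duration gives a latest start of day 22.

22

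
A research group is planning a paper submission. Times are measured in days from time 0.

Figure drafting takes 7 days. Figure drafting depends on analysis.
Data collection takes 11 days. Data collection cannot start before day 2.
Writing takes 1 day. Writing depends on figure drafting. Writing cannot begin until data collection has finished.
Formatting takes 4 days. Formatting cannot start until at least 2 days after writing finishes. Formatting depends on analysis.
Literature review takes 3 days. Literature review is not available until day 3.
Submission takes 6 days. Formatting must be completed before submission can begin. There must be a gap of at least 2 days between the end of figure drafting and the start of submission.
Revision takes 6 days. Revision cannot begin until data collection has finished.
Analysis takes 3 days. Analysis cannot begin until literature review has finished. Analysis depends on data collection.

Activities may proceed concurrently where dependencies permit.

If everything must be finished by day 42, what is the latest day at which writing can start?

29

To finish by day 42, submission (duration 6) must start no later than day 36.
Since submission (must start by day 36) depends on it, formatting must finish by day 36. Backing off its 4-day duration gives a latest start of day 32.
Writing feeds into formatting (must start by day 32, minus 2-day gap → day 30); so writing must finish by day 30 and therefore start by day 29.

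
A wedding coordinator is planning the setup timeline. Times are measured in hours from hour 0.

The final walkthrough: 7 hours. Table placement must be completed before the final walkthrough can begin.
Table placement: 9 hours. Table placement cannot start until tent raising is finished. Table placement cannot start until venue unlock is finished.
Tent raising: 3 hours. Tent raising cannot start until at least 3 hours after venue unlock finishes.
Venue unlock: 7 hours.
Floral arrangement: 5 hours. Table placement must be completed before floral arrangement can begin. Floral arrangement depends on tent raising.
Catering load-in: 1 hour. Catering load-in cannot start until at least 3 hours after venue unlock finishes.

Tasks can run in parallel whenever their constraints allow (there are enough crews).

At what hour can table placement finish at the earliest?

22

Venue unlock can start immediately at hour 0; it finishes at hour 7.
Tent raising cannot begin until venue unlock (finishes hour 7, plus 3-hour gap → hour 10). It runs from hour 10 to 10 + 3 = hour 13.
Table placement cannot start until tent raising (finishes hour 13); venue unlock (finishes hour 7). The controlling bound is hour 13, so table placement finishes at 13 + 9 = hour 22.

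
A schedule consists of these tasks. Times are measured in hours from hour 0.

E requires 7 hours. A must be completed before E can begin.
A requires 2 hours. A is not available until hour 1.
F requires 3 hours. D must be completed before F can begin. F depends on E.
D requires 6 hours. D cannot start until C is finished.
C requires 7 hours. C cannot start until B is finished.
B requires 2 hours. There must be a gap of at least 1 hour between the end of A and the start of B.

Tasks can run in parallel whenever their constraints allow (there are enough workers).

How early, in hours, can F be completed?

A cannot begin until its own release at hour 1. It runs from hour 1 to 1 + 2 = hour 3.
After A (finishes hour 3), E can start at hour 3 and finishes at hour 10.
B waits on A (finishes hour 3, plus 1-hour gap → hour 4), so it starts at hour 4 and finishes at 4 + 2 = hour 6.
C waits on B (finishes hour 6), so it starts at hour 6 and finishes at 6 + 7 = hour 13.
After C (finishes hour 13), D can start at hour 13 and finishes at hour 19.
F has to wait for D (finishes hour 19); E (finishes hour 10). The latest of these is hour 19, so F runs hour 19 to 19 + 3 = hour 22.

22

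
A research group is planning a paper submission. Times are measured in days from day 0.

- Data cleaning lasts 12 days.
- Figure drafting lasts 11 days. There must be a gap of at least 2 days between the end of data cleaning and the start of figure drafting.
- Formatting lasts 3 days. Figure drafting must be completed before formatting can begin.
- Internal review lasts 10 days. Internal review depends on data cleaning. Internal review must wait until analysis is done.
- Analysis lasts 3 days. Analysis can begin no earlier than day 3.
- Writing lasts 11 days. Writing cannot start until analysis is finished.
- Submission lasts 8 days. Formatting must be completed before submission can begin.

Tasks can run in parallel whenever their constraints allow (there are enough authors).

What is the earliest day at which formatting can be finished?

Data cleaning has no prerequisites, so it starts at day 0 and finishes at day 12.
After data cleaning (finishes day 12, plus 2-day gap → day 14), figure drafting can start at day 14 and finishes at day 25.
After figure drafting (finishes day 25), formatting can start at day 25 and finishes at day 28.

28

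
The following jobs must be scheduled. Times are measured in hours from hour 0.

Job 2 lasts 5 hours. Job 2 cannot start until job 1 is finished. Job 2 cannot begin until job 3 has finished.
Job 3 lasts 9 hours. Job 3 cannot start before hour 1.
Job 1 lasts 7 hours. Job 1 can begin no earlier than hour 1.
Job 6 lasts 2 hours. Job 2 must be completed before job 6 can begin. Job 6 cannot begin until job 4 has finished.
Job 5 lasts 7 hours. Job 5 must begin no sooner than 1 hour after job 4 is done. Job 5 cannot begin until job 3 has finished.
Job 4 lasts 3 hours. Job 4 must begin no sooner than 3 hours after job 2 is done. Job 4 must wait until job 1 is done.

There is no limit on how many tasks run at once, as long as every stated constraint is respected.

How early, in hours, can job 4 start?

18

Job 3 waits on its own release at hour 1, so it starts at hour 1 and finishes at 1 + 9 = hour 10.
After its own release at hour 1, job 1 can start at hour 1 and finishes at hour 8.
Job 2 needs all of job 1 (finishes hour 8); job 3 (finishes hour 10). That puts its earliest start at hour 10; it finishes at 10 + 5 = hour 15.
Job 4 waits on job 2 (finishes hour 15, plus 3-hour gap → hour 18); job 1 (finishes hour 8). The latest of these is hour 18, which is the earliest job 4 can start.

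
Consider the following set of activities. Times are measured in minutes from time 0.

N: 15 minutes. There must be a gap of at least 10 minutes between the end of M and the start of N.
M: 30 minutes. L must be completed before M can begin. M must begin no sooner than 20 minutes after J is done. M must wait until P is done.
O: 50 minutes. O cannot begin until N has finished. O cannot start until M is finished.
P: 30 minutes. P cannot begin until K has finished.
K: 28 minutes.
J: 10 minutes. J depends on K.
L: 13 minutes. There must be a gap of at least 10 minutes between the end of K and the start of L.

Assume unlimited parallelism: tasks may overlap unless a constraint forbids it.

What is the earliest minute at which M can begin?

58

K can start immediately at minute 0; it finishes at minute 28.
P waits on K (finishes minute 28), so it starts at minute 28 and finishes at 28 + 30 = minute 58.
After K (finishes minute 28, plus 10-minute gap → minute 38), L can start at minute 38 and finishes at minute 51.
J cannot begin until K (finishes minute 28). It runs from minute 28 to 28 + 10 = minute 38.
M waits on L (finishes minute 51); J (finishes minute 38, plus 20-minute gap → minute 58); P (finishes minute 58). The latest of these is minute 58, which is the earliest M can start.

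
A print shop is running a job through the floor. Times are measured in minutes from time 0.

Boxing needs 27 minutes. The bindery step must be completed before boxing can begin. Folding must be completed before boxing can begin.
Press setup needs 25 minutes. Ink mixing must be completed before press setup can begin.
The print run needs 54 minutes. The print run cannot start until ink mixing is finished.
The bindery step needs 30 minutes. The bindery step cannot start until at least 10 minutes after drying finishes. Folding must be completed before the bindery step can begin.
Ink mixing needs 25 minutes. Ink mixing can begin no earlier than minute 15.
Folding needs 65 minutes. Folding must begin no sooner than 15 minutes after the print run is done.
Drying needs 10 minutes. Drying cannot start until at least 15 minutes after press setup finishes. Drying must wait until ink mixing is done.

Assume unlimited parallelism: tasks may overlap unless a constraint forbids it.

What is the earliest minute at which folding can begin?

Ink mixing cannot begin until its own release at minute 15. It runs from minute 15 to 15 + 25 = minute 40.
The print run waits on ink mixing (finishes minute 40), so it starts at minute 40 and finishes at 40 + 54 = minute 94.
Folding waits on the print run (finishes minute 94, plus 15-minute gap → minute 109), so the earliest it can start is minute 109.

109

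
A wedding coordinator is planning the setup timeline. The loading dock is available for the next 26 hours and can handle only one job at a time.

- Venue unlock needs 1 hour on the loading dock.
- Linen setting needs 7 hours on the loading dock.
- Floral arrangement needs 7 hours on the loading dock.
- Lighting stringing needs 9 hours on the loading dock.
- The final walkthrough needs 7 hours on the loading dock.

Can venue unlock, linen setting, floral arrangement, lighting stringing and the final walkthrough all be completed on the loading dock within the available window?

No

Running back to back, the jobs need 1 + 7 + 7 + 9 + 7 = 31 hours on the loading dock.
Since 31 > 26, they cannot all fit.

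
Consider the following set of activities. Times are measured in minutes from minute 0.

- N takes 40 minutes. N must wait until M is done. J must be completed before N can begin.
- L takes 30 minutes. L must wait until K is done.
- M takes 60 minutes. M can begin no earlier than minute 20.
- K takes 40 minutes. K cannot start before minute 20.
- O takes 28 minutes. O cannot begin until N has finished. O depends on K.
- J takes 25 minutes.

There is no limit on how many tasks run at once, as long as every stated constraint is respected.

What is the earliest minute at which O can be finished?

After its own release at minute 20, M can start at minute 20 and finishes at minute 80.
K cannot begin until its own release at minute 20. It runs from minute 20 to 20 + 40 = minute 60.
Nothing blocks J, so it runs from minute 0 to minute 25.
N cannot start until M (finishes minute 80); J (finishes minute 25). The controlling bound is minute 80, so N finishes at 80 + 40 = minute 120.
O has to wait for N (finishes minute 120); K (finishes minute 60). The latest of these is minute 120, so O runs minute 120 to 120 + 28 = minute 148.

148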